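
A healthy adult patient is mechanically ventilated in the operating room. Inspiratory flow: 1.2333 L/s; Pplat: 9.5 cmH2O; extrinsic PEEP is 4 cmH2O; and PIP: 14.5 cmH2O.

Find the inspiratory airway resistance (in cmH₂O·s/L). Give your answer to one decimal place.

Raw = (PIP − Pplat) / flow = (14.5 − 9.5) / 1.2333 = 5.0 / 1.2333 = 4.054 cmH2O·s/L.

4.1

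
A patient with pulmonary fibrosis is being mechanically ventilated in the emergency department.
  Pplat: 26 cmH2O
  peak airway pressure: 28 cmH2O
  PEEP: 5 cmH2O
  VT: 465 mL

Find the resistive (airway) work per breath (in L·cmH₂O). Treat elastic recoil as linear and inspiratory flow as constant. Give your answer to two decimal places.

0.93

With constant inspiratory flow the resistive pressure is constant at PIP − Pplat = 28 − 26 = 2.0 cmH2O, so resistive work = 2.0 × 0.465 = 0.93 L·cmH2O.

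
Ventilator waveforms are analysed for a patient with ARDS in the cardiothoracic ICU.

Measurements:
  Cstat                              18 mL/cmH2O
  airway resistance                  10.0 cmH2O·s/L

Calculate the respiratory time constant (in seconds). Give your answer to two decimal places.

τ = R × C = 10.0 × 18 mL/cmH2O = 10.0 × 0.018 L/cmH2O = 0.18 s.

0.18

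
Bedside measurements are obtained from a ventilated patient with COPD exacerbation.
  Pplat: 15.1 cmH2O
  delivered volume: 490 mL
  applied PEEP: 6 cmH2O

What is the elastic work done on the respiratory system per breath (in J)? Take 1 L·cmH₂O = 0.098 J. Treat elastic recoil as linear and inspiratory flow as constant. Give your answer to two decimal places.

0.22

Elastic work ≈ ½ × (Pplat − PEEP) × Vt = 0.5 × (15.1 − 6) × 0.490 L = 0.5 × 9.1 × 0.490 = 2.23 L·cmH2O.
× 0.098 J/(L·cmH2O) → 0.2185 J.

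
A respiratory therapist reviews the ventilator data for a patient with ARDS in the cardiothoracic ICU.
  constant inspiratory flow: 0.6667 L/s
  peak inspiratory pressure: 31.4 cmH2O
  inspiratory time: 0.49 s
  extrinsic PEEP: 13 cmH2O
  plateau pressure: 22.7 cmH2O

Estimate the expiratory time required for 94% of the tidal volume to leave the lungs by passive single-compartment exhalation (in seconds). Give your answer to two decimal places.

Vt = flow × Ti = 0.6667 L/s × 0.49 s × 1000 mL/L = 326.68 mL.
R = (PIP − Pplat)/V̇ = (31.4 − 22.7) / 0.6667 = 8.7/0.6667 = 13.049 cmH2O·s/L.
C = Vt/(Pplat − PEEP) = 326.68 / (22.7 − 13) = 326.68/9.7 = 33.678 mL/cmH2O.
τ = R × C = 13.049 × 0.03368 L/cmH2O = 0.4395 s.
t = −τ·ln(1 − 0.94) = −0.4395·ln(0.06) = 1.236 s.

1.24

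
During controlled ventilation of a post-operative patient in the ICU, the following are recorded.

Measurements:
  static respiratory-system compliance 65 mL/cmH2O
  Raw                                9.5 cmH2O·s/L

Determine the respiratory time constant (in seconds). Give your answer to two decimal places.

τ = R × C = 9.5 × 65 mL/cmH2O = 9.5 × 0.065 L/cmH2O = 0.6175 s.

0.62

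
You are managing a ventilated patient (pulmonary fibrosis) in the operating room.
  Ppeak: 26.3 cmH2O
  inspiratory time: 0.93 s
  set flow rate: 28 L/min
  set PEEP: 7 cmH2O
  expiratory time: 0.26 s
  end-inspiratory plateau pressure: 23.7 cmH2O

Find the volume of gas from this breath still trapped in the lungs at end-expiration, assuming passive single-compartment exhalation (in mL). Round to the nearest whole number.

Flow: 28 L/min ÷ 60 = 0.4667 L/s.
Vt = flow × Ti = 0.4667 L/s × 0.93 s × 1000 mL/L = 434.03 mL.
R = (PIP − Pplat)/V̇ = (26.3 − 23.7) / 0.4667 = 2.6/0.4667 = 5.571 cmH2O·s/L.
C = Vt/(Pplat − PEEP) = 434.03 / (23.7 − 7) = 434.03/16.7 = 25.99 mL/cmH2O.
τ = R × C = 5.571 × 0.02599 L/cmH2O = 0.1448 s.
Fraction remaining = e^(−Te/τ) = e^(−0.26/0.1448) = 0.166.
Trapped volume = 434.03 × 0.166 = 72.049 mL.

72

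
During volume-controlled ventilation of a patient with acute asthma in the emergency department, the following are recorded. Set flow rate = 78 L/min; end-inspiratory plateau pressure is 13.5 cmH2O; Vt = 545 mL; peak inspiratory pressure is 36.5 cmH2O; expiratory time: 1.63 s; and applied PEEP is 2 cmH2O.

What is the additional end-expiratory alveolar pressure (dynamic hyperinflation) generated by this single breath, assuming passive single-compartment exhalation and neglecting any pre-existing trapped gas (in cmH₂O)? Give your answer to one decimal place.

1.6

Flow: 78 L/min ÷ 60 = 1.3 L/s.
R = (PIP − Pplat)/V̇ = (36.5 − 13.5) / 1.3 = 23.0/1.3 = 17.692 cmH2O·s/L.
C = Vt/(Pplat − PEEP) = 545.0 / (13.5 − 2) = 545.0/11.5 = 47.391 mL/cmH2O.
τ = R × C = 17.692 × 0.04739 L/cmH2O = 0.8384 s.
Fraction remaining = e^(−Te/τ) = e^(−1.63/0.8384) = 0.1431; trapped volume = 545.0 × 0.1431 = 77.99 mL.
Additional alveolar pressure from trapping ≈ V_trapped / C = 77.99 / 47.391 = 1.646 cmH2O.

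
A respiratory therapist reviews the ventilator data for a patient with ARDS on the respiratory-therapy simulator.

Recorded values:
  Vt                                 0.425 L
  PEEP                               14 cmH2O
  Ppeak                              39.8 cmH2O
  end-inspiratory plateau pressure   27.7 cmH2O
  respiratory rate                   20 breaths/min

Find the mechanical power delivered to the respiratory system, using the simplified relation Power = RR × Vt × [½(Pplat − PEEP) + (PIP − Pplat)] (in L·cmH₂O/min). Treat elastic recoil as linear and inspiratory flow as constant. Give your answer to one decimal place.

161.1

Per-breath work = Vt × [½(Pplat−PEEP) + (PIP−Pplat)] = 0.425 × [0.5×13.7 + 12.1] = 0.425 × 18.95 = 8.054 L·cmH2O.
Power = 20 × 8.054 = 161.08 L·cmH2O/min.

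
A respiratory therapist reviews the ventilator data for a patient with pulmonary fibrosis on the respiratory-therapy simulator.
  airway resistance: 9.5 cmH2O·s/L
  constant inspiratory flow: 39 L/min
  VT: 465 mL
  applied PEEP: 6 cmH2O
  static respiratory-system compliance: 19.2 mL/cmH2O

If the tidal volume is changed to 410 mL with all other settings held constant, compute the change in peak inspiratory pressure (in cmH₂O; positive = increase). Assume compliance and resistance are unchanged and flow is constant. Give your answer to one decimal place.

-2.9

PIP = Vt/C + R·V̇ + PEEP (constant-flow equation of motion).
Only the elastic term changes: ΔPIP = ΔVt / C = (410 − 465) / 19.2 = -2.865 cmH2O.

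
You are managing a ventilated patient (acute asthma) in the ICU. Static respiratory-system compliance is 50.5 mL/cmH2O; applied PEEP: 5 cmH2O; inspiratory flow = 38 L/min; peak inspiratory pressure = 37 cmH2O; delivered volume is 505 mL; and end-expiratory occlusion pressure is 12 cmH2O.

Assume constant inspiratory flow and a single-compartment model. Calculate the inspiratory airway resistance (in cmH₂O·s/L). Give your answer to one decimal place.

23.7

Flow: 38 L/min ÷ 60 = 0.6333 L/s.
Total PEEP = 12 cmH2O (set 5 + intrinsic 7); this is the baseline alveolar pressure.
Equation of motion (constant flow): PIP = Vt/C + R·V̇ + PEEP.
R·V̇ = PIP − Vt/C − PEEP = 37 − 505/50.5 − 12 = 37 − 10.0 − 12 = 15.0 cmH2O.
R = 15.0 / 0.6333 = 23.685 cmH2O·s/L.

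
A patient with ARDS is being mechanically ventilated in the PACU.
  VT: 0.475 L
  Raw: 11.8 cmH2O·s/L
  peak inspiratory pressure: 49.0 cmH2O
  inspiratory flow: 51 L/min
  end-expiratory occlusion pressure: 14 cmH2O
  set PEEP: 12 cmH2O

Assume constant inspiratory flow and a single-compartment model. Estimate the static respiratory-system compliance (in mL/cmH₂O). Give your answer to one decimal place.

Flow: 51 L/min ÷ 60 = 0.85 L/s.
Total PEEP = 14 cmH2O (set 12 + intrinsic 2); this is the baseline alveolar pressure.
Equation of motion (constant flow): PIP = Vt/C + R·V̇ + PEEP.
Vt/C = PIP − R·V̇ − PEEP = 49.0 − 11.8×0.85 − 14 = 49.0 − 10.03 − 14 = 24.97 cmH2O.
C = Vt / 24.97 = 475 / 24.97 = 19.023 mL/cmH2O.

19.0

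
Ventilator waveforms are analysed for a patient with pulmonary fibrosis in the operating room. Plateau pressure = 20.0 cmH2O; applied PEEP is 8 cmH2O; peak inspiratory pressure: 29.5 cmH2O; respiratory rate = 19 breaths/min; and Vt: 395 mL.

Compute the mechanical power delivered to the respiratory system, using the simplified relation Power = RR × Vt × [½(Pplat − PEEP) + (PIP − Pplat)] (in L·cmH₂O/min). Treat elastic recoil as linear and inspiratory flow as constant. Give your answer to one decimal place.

116.3

Per-breath work = Vt × [½(Pplat−PEEP) + (PIP−Pplat)] = 0.395 × [0.5×12.0 + 9.5] = 0.395 × 15.5 = 6.123 L·cmH2O.
Power = 19 × 6.123 = 116.34 L·cmH2O/min.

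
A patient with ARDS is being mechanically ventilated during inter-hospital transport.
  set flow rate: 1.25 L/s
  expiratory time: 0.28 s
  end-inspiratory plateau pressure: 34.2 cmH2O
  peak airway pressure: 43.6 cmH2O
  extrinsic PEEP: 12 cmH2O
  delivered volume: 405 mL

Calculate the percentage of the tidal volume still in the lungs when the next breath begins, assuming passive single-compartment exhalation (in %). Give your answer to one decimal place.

R = (PIP − Pplat)/V̇ = (43.6 − 34.2) / 1.25 = 9.4/1.25 = 7.52 cmH2O·s/L.
C = Vt/(Pplat − PEEP) = 405.0 / (34.2 − 12) = 405.0/22.2 = 18.243 mL/cmH2O.
τ = R × C = 7.52 × 0.01824 L/cmH2O = 0.1372 s.
Fraction remaining at end-expiration = e^(−Te/τ) = e^(−0.28/0.1372) = 0.1299 → 12.99%.

13.0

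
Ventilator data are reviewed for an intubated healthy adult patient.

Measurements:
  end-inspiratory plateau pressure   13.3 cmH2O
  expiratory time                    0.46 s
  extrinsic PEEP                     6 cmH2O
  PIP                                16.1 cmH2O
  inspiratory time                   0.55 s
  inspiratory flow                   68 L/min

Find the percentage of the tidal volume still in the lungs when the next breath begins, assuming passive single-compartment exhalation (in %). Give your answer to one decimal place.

11.3

Flow: 68 L/min ÷ 60 = 1.1333 L/s.
Vt = flow × Ti = 1.1333 L/s × 0.55 s × 1000 mL/L = 623.32 mL.
R = (PIP − Pplat)/V̇ = (16.1 − 13.3) / 1.1333 = 2.8/1.1333 = 2.471 cmH2O·s/L.
C = Vt/(Pplat − PEEP) = 623.32 / (13.3 − 6) = 623.32/7.3 = 85.386 mL/cmH2O.
τ = R × C = 2.471 × 0.08539 L/cmH2O = 0.211 s.
Fraction remaining at end-expiration = e^(−Te/τ) = e^(−0.46/0.211) = 0.113 → 11.3%.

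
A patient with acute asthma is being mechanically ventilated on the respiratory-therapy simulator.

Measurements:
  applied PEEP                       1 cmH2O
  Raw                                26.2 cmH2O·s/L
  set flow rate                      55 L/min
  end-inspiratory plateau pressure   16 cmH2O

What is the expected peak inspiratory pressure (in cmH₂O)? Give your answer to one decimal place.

40.0

Flow: 55 L/min ÷ 60 = 0.9167 L/s.
PIP = Pplat + Raw × flow = 16 + 26.2 × 0.9167 = 16 + 24.018 = 40.018 cmH2O.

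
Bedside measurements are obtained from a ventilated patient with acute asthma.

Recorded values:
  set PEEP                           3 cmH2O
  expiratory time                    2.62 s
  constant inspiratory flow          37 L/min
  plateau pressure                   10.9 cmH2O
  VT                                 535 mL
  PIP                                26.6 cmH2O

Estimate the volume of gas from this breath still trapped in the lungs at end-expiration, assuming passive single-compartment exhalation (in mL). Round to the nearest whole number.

Flow: 37 L/min ÷ 60 = 0.6167 L/s.
R = (PIP − Pplat)/V̇ = (26.6 − 10.9) / 0.6167 = 15.7/0.6167 = 25.458 cmH2O·s/L.
C = Vt/(Pplat − PEEP) = 535.0 / (10.9 − 3) = 535.0/7.9 = 67.722 mL/cmH2O.
τ = R × C = 25.458 × 0.06772 L/cmH2O = 1.724 s.
Fraction remaining = e^(−Te/τ) = e^(−2.62/1.724) = 0.2188.
Trapped volume = 535.0 × 0.2188 = 117.06 mL.

117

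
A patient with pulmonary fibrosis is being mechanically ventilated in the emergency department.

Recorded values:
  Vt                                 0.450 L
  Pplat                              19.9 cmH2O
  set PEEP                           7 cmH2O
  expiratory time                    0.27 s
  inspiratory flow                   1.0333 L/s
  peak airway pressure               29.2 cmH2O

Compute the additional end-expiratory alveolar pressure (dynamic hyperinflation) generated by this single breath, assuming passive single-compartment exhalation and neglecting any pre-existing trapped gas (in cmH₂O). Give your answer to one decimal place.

5.5

R = (PIP − Pplat)/V̇ = (29.2 − 19.9) / 1.0333 = 9.3/1.0333 = 9.0 cmH2O·s/L.
C = Vt/(Pplat − PEEP) = 450.0 / (19.9 − 7) = 450.0/12.9 = 34.884 mL/cmH2O.
τ = R × C = 9.0 × 0.03488 L/cmH2O = 0.3139 s.
Fraction remaining = e^(−Te/τ) = e^(−0.27/0.3139) = 0.4231; trapped volume = 450.0 × 0.4231 = 190.4 mL.
Additional alveolar pressure from trapping ≈ V_trapped / C = 190.4 / 34.884 = 5.458 cmH2O.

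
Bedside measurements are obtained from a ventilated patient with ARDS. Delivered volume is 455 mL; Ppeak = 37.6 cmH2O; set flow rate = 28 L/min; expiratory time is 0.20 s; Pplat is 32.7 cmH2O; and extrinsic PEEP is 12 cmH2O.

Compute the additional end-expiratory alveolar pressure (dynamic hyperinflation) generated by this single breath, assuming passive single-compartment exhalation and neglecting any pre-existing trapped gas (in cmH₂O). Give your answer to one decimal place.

8.7

Flow: 28 L/min ÷ 60 = 0.4667 L/s.
R = (PIP − Pplat)/V̇ = (37.6 − 32.7) / 0.4667 = 4.9/0.4667 = 10.499 cmH2O·s/L.
C = Vt/(Pplat − PEEP) = 455.0 / (32.7 − 12) = 455.0/20.7 = 21.981 mL/cmH2O.
τ = R × C = 10.499 × 0.02198 L/cmH2O = 0.2308 s.
Fraction remaining = e^(−Te/τ) = e^(−0.20/0.2308) = 0.4204; trapped volume = 455.0 × 0.4204 = 191.28 mL.
Additional alveolar pressure from trapping ≈ V_trapped / C = 191.28 / 21.981 = 8.702 cmH2O.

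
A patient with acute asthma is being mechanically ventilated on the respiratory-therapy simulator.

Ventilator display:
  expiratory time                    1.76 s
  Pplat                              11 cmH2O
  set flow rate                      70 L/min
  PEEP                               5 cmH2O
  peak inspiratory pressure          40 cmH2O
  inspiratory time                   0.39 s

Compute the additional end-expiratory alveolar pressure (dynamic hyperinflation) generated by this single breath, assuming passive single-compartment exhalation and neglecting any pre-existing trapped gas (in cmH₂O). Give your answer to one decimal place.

Flow: 70 L/min ÷ 60 = 1.1667 L/s.
Vt = flow × Ti = 1.1667 L/s × 0.39 s × 1000 mL/L = 455.01 mL.
R = (PIP − Pplat)/V̇ = (40 − 11) / 1.1667 = 29.0/1.1667 = 24.856 cmH2O·s/L.
C = Vt/(Pplat − PEEP) = 455.01 / (11 − 5) = 455.01/6.0 = 75.835 mL/cmH2O.
τ = R × C = 24.856 × 0.07584 L/cmH2O = 1.885 s.
Fraction remaining = e^(−Te/τ) = e^(−1.76/1.885) = 0.3931; trapped volume = 455.01 × 0.3931 = 178.86 mL.
Additional alveolar pressure from trapping ≈ V_trapped / C = 178.86 / 75.835 = 2.359 cmH2O.

2.4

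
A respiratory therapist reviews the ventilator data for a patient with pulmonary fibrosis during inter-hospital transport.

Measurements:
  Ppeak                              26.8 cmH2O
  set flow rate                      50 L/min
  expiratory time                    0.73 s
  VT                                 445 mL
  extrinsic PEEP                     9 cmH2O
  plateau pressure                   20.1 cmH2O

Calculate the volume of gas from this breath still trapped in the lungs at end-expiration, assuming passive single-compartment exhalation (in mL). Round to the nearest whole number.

Flow: 50 L/min ÷ 60 = 0.8333 L/s.
R = (PIP − Pplat)/V̇ = (26.8 − 20.1) / 0.8333 = 6.7/0.8333 = 8.04 cmH2O·s/L.
C = Vt/(Pplat − PEEP) = 445.0 / (20.1 − 9) = 445.0/11.1 = 40.09 mL/cmH2O.
τ = R × C = 8.04 × 0.04009 L/cmH2O = 0.3223 s.
Fraction remaining = e^(−Te/τ) = e^(−0.73/0.3223) = 0.1038.
Trapped volume = 445.0 × 0.1038 = 46.191 mL.

46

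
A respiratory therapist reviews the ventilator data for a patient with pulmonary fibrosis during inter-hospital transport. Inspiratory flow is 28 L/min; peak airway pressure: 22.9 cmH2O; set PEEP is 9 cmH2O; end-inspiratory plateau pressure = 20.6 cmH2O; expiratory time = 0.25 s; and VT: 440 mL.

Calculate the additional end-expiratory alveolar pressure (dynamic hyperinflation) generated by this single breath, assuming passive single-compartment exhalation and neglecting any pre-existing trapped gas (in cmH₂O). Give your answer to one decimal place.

Flow: 28 L/min ÷ 60 = 0.4667 L/s.
R = (PIP − Pplat)/V̇ = (22.9 − 20.6) / 0.4667 = 2.3/0.4667 = 4.928 cmH2O·s/L.
C = Vt/(Pplat − PEEP) = 440.0 / (20.6 − 9) = 440.0/11.6 = 37.931 mL/cmH2O.
τ = R × C = 4.928 × 0.03793 L/cmH2O = 0.1869 s.
Fraction remaining = e^(−Te/τ) = e^(−0.25/0.1869) = 0.2625; trapped volume = 440.0 × 0.2625 = 115.5 mL.
Additional alveolar pressure from trapping ≈ V_trapped / C = 115.5 / 37.931 = 3.045 cmH2O.

3.0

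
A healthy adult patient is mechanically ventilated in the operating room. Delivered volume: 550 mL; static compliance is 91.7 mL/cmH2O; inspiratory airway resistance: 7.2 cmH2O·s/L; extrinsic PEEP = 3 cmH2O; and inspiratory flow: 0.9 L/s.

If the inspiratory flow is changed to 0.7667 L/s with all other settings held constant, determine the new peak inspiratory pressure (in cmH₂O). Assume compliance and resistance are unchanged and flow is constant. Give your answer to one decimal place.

14.5

PIP = Vt/C + R·V̇ + PEEP (constant-flow equation of motion).
Only the resistive term changes: ΔPIP = R × ΔV̇ = 7.2 × (0.7667 − 0.9) = 7.2 × -0.1333 = -0.9598 cmH2O.
Original PIP = 550/91.7 + 7.2×0.9 + 3 = 15.478 cmH2O; new PIP = 15.478 + (-0.9598) = 14.518 cmH2O.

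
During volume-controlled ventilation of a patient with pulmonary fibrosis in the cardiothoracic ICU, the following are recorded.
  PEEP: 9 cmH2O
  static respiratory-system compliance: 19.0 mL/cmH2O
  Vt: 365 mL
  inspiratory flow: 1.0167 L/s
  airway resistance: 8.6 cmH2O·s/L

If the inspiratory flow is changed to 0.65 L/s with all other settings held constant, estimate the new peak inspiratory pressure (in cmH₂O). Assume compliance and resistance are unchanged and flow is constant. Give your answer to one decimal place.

PIP = Vt/C + R·V̇ + PEEP (constant-flow equation of motion).
Only the resistive term changes: ΔPIP = R × ΔV̇ = 8.6 × (0.65 − 1.0167) = 8.6 × -0.3667 = -3.154 cmH2O.
Original PIP = 365/19.0 + 8.6×1.0167 + 9 = 36.954 cmH2O; new PIP = 36.954 + (-3.154) = 33.8 cmH2O.

33.8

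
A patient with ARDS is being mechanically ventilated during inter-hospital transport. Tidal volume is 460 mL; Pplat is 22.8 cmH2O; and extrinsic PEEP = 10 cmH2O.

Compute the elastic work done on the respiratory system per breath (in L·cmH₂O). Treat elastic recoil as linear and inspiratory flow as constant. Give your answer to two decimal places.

2.94

Elastic work ≈ ½ × (Pplat − PEEP) × Vt = 0.5 × (22.8 − 10) × 0.460 L = 0.5 × 12.8 × 0.460 = 2.944 L·cmH2O.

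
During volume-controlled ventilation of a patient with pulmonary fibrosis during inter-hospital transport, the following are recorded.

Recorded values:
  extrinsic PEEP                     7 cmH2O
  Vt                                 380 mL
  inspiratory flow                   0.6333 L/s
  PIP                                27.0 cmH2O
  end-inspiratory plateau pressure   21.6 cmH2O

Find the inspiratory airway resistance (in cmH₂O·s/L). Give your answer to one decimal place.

8.5

Raw = (PIP − Pplat) / flow = (27.0 − 21.6) / 0.6333 = 5.4 / 0.6333 = 8.527 cmH2O·s/L.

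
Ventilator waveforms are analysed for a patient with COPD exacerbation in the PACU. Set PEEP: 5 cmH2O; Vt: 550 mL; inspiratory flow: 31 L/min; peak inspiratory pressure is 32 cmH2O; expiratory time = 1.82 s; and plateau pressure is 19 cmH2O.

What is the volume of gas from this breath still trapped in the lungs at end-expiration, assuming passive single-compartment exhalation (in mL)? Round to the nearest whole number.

Flow: 31 L/min ÷ 60 = 0.5167 L/s.
R = (PIP − Pplat)/V̇ = (32 − 19) / 0.5167 = 13.0/0.5167 = 25.16 cmH2O·s/L.
C = Vt/(Pplat − PEEP) = 550.0 / (19 − 5) = 550.0/14.0 = 39.286 mL/cmH2O.
τ = R × C = 25.16 × 0.03929 L/cmH2O = 0.9885 s.
Fraction remaining = e^(−Te/τ) = e^(−1.82/0.9885) = 0.1586.
Trapped volume = 550.0 × 0.1586 = 87.23 mL.

87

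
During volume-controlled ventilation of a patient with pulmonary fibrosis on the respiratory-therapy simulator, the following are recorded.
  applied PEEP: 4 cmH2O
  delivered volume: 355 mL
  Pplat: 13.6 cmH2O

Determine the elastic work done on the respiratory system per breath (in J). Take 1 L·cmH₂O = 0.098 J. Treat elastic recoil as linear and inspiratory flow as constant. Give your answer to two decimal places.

Elastic work ≈ ½ × (Pplat − PEEP) × Vt = 0.5 × (13.6 − 4) × 0.355 L = 0.5 × 9.6 × 0.355 = 1.704 L·cmH2O.
× 0.098 J/(L·cmH2O) → 0.167 J.

0.17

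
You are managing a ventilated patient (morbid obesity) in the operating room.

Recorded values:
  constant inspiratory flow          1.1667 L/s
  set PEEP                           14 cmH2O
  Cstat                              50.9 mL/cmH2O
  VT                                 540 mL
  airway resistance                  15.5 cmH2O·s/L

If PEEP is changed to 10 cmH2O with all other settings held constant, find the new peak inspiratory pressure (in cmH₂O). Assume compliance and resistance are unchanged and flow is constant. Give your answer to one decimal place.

PIP = Vt/C + R·V̇ + PEEP (constant-flow equation of motion).
Only the baseline term changes: ΔPIP = ΔPEEP = 10 − 14 = -4.0 cmH2O.
Original PIP = 540/50.9 + 15.5×1.1667 + 14 = 42.693 cmH2O; new PIP = 42.693 + (-4.0) = 38.693 cmH2O.

38.7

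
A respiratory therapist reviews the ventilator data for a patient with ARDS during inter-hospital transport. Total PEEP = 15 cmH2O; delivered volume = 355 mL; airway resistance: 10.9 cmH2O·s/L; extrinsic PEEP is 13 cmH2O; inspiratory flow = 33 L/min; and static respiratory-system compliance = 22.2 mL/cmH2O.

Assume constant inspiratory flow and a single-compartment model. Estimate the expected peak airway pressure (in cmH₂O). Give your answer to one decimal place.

37.0

Flow: 33 L/min ÷ 60 = 0.55 L/s.
Total PEEP = 15 cmH2O (set 13 + intrinsic 2); this is the baseline alveolar pressure.
Equation of motion (constant flow): PIP = Vt/C + R·V̇ + PEEP.
PIP = 355/22.2 + 10.9×0.55 + 15 = 15.991 + 5.995 + 15 = 36.986 cmH2O.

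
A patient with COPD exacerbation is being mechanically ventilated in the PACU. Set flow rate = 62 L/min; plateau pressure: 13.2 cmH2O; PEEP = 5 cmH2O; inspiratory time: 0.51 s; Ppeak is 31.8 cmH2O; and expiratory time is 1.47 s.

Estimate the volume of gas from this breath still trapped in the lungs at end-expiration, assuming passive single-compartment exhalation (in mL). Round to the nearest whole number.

Flow: 62 L/min ÷ 60 = 1.0333 L/s.
Vt = flow × Ti = 1.0333 L/s × 0.51 s × 1000 mL/L = 526.98 mL.
R = (PIP − Pplat)/V̇ = (31.8 − 13.2) / 1.0333 = 18.6/1.0333 = 18.001 cmH2O·s/L.
C = Vt/(Pplat − PEEP) = 526.98 / (13.2 − 5) = 526.98/8.2 = 64.266 mL/cmH2O.
τ = R × C = 18.001 × 0.06427 L/cmH2O = 1.157 s.
Fraction remaining = e^(−Te/τ) = e^(−1.47/1.157) = 0.2807.
Trapped volume = 526.98 × 0.2807 = 147.92 mL.

148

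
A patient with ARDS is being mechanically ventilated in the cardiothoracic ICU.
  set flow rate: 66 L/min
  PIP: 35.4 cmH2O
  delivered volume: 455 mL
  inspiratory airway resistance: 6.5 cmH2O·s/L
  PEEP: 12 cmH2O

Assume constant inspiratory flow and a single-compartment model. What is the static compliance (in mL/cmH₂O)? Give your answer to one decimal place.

28.0

Flow: 66 L/min ÷ 60 = 1.1 L/s.
Equation of motion (constant flow): PIP = Vt/C + R·V̇ + PEEP.
Vt/C = PIP − R·V̇ − PEEP = 35.4 − 6.5×1.1 − 12 = 35.4 − 7.15 − 12 = 16.25 cmH2O.
C = Vt / 16.25 = 455 / 16.25 = 28.0 mL/cmH2O.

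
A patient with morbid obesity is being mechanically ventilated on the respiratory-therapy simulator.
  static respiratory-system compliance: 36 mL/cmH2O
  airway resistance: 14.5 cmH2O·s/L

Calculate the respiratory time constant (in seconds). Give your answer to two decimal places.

τ = R × C = 14.5 × 36 mL/cmH2O = 14.5 × 0.036 L/cmH2O = 0.522 s.

0.52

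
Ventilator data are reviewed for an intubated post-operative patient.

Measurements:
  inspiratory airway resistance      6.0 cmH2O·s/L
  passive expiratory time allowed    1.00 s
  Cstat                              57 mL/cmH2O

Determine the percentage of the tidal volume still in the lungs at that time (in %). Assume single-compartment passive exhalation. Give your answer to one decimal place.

τ = R × C = 6.0 × 57 mL/cmH2O = 6.0 × 0.057 L/cmH2O = 0.342 s.
Passive exhalation: V(t)/V₀ = e^(−t/τ) = e^(−1.00/0.342) = 0.05372.
Fraction remaining = 0.05372 → 5.372%.

5.4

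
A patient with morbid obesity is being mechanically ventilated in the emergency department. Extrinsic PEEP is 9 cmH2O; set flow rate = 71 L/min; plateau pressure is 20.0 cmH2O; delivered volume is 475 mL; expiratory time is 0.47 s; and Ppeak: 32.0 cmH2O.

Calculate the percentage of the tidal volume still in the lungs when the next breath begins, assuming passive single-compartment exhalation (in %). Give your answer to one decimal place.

Flow: 71 L/min ÷ 60 = 1.1833 L/s.
R = (PIP − Pplat)/V̇ = (32.0 − 20.0) / 1.1833 = 12.0/1.1833 = 10.141 cmH2O·s/L.
C = Vt/(Pplat − PEEP) = 475.0 / (20.0 − 9) = 475.0/11.0 = 43.182 mL/cmH2O.
τ = R × C = 10.141 × 0.04318 L/cmH2O = 0.4379 s.
Fraction remaining at end-expiration = e^(−Te/τ) = e^(−0.47/0.4379) = 0.3419 → 34.19%.

34.2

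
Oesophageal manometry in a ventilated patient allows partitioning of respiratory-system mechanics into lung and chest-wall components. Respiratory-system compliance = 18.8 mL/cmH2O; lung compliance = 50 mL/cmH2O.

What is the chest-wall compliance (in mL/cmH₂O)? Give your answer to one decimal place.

30.1

1/Ccw = 1/Crs − 1/CL.
1/Ccw = 1/18.8 − 1/50 = 0.03319.
Ccw = 30.13 mL/cmH2O.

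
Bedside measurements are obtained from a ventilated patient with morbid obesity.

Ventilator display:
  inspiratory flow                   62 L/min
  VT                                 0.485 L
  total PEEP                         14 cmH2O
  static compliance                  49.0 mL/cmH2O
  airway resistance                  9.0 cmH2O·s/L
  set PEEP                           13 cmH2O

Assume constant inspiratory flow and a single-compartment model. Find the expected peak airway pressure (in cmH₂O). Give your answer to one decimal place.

Flow: 62 L/min ÷ 60 = 1.0333 L/s.
Total PEEP = 14 cmH2O (set 13 + intrinsic 1); this is the baseline alveolar pressure.
Equation of motion (constant flow): PIP = Vt/C + R·V̇ + PEEP.
PIP = 485/49.0 + 9.0×1.0333 + 14 = 9.898 + 9.3 + 14 = 33.198 cmH2O.

33.2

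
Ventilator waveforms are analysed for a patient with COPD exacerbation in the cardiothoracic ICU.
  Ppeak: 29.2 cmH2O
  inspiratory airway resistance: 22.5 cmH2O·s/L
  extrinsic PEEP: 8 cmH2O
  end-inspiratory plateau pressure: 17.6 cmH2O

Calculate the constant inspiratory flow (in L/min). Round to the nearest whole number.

flow = (PIP − Pplat) / Raw = (29.2 − 17.6) / 22.5 = 0.5156 L/s × 60 = 30.936 L/min.

31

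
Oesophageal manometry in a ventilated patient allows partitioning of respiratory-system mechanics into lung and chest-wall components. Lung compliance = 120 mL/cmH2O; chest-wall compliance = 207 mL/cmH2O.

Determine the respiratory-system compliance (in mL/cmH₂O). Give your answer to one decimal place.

Lung and chest wall are elastances in series: 1/Crs = 1/CL + 1/Ccw.
1/Crs = 1/120 + 1/207 = 0.01316.
Crs = 75.988 mL/cmH2O.

76.0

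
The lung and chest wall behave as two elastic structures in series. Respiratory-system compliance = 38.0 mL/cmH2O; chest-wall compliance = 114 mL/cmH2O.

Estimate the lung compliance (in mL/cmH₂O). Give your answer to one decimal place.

1/CL = 1/Crs − 1/Ccw.
1/CL = 1/38.0 − 1/114 = 0.01754.
CL = 57.013 mL/cmH2O.

57.0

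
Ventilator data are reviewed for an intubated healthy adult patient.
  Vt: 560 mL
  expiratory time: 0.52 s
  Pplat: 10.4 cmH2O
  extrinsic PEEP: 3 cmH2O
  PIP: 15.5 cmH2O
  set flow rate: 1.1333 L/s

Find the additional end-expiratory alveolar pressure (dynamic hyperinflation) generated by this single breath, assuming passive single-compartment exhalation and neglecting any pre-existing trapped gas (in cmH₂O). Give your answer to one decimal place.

R = (PIP − Pplat)/V̇ = (15.5 − 10.4) / 1.1333 = 5.1/1.1333 = 4.5 cmH2O·s/L.
C = Vt/(Pplat − PEEP) = 560.0 / (10.4 − 3) = 560.0/7.4 = 75.676 mL/cmH2O.
τ = R × C = 4.5 × 0.07568 L/cmH2O = 0.3406 s.
Fraction remaining = e^(−Te/τ) = e^(−0.52/0.3406) = 0.2172; trapped volume = 560.0 × 0.2172 = 121.63 mL.
Additional alveolar pressure from trapping ≈ V_trapped / C = 121.63 / 75.676 = 1.607 cmH2O.

1.6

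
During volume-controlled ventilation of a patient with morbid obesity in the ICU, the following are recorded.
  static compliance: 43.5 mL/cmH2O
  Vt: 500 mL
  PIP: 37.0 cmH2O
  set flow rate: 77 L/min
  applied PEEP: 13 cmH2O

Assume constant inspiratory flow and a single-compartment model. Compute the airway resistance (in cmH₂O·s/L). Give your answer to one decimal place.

Flow: 77 L/min ÷ 60 = 1.2833 L/s.
Equation of motion (constant flow): PIP = Vt/C + R·V̇ + PEEP.
R·V̇ = PIP − Vt/C − PEEP = 37.0 − 500/43.5 − 13 = 37.0 − 11.494 − 13 = 12.506 cmH2O.
R = 12.506 / 1.2833 = 9.745 cmH2O·s/L.

9.7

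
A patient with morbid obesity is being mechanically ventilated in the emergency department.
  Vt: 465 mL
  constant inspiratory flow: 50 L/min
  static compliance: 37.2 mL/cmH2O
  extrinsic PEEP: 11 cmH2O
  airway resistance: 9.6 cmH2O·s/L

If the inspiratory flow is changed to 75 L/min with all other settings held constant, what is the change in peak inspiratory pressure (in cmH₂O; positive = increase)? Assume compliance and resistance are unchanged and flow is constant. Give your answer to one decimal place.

Flow: 50 L/min ÷ 60 = 0.8333 L/s.
New flow: 75 L/min ÷ 60 = 1.25 L/s.
PIP = Vt/C + R·V̇ + PEEP (constant-flow equation of motion).
Only the resistive term changes: ΔPIP = R × ΔV̇ = 9.6 × (1.25 − 0.8333) = 9.6 × 0.4167 = 4.0 cmH2O.

4.0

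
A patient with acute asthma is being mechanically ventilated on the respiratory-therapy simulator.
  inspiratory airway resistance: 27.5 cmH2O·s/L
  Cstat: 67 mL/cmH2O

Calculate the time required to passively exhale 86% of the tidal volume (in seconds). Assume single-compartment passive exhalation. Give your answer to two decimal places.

3.62

τ = R × C = 27.5 × 67 mL/cmH2O = 27.5 × 0.067 L/cmH2O = 1.843 s.
Exhaled fraction f = 1 − e^(−t/τ) → t = −τ·ln(1 − f) = −1.843·ln(0.14) = 3.624 s.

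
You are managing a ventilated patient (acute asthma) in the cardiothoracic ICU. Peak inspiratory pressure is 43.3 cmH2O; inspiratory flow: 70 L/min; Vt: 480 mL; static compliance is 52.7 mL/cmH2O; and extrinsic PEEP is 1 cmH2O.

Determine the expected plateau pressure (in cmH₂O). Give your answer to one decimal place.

Pplat = PEEP + Vt / Cstat = 1 + 480 / 52.7 = 1 + 9.108 = 10.108 cmH2O.

10.1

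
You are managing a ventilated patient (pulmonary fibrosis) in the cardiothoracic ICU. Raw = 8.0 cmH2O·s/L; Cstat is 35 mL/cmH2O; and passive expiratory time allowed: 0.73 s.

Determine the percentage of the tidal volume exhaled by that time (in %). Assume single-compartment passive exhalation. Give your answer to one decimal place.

92.6

τ = R × C = 8.0 × 35 mL/cmH2O = 8.0 × 0.035 L/cmH2O = 0.28 s.
Passive exhalation: V(t)/V₀ = e^(−t/τ) = e^(−0.73/0.28) = 0.07374.
Fraction exhaled = 1 − 0.07374 = 0.9263 → 92.63%.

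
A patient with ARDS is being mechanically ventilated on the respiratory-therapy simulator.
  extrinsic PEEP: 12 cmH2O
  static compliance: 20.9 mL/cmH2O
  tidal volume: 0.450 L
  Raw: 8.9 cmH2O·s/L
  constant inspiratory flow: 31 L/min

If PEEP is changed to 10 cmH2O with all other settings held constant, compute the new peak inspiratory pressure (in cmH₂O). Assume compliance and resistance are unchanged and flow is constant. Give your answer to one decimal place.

36.1

Flow: 31 L/min ÷ 60 = 0.5167 L/s.
PIP = Vt/C + R·V̇ + PEEP (constant-flow equation of motion).
Only the baseline term changes: ΔPIP = ΔPEEP = 10 − 12 = -2.0 cmH2O.
Original PIP = 450/20.9 + 8.9×0.5167 + 12 = 38.13 cmH2O; new PIP = 38.13 + (-2.0) = 36.13 cmH2O.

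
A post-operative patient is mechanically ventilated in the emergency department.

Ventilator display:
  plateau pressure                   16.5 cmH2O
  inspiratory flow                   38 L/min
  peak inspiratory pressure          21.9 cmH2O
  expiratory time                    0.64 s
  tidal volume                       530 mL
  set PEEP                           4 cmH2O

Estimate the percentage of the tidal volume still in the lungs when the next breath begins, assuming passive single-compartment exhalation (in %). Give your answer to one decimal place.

Flow: 38 L/min ÷ 60 = 0.6333 L/s.
R = (PIP − Pplat)/V̇ = (21.9 − 16.5) / 0.6333 = 5.4/0.6333 = 8.527 cmH2O·s/L.
C = Vt/(Pplat − PEEP) = 530.0 / (16.5 − 4) = 530.0/12.5 = 42.4 mL/cmH2O.
τ = R × C = 8.527 × 0.0424 L/cmH2O = 0.3615 s.
Fraction remaining at end-expiration = e^(−Te/τ) = e^(−0.64/0.3615) = 0.1703 → 17.03%.

17.0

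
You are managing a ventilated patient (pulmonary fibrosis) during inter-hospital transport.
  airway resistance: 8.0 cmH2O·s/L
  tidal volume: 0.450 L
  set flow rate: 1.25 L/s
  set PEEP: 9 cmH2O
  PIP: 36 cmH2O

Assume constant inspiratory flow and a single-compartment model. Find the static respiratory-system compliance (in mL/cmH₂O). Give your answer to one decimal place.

Equation of motion (constant flow): PIP = Vt/C + R·V̇ + PEEP.
Vt/C = PIP − R·V̇ − PEEP = 36 − 8.0×1.25 − 9 = 36 − 10.0 − 9 = 17.0 cmH2O.
C = Vt / 17.0 = 450 / 17.0 = 26.471 mL/cmH2O.

26.5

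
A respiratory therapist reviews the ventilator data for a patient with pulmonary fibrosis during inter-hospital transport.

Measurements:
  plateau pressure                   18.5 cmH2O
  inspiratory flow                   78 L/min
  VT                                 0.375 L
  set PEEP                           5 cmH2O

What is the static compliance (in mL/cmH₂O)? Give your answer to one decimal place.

27.8

Cstat = Vt / (Pplat − PEEP) = 375 / (18.5 − 5) = 375 / 13.5 = 27.778 mL/cmH2O.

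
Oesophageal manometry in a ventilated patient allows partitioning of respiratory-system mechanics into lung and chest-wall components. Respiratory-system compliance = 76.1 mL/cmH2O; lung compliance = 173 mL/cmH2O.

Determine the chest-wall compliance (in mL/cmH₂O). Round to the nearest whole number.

136

1/Ccw = 1/Crs − 1/CL.
1/Ccw = 1/76.1 − 1/173 = 0.00736.
Ccw = 135.87 mL/cmH2O.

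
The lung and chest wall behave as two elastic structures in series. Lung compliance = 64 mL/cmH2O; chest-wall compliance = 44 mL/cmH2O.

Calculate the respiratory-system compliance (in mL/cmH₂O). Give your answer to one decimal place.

Lung and chest wall are elastances in series: 1/Crs = 1/CL + 1/Ccw.
1/Crs = 1/64 + 1/44 = 0.03835.
Crs = 26.076 mL/cmH2O.

26.1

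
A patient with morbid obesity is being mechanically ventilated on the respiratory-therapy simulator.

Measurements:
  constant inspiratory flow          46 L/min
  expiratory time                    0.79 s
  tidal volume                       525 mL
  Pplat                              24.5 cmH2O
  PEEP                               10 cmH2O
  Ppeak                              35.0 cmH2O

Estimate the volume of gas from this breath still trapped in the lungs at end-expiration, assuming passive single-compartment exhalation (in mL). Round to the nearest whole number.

Flow: 46 L/min ÷ 60 = 0.7667 L/s.
R = (PIP − Pplat)/V̇ = (35.0 − 24.5) / 0.7667 = 10.5/0.7667 = 13.695 cmH2O·s/L.
C = Vt/(Pplat − PEEP) = 525.0 / (24.5 − 10) = 525.0/14.5 = 36.207 mL/cmH2O.
τ = R × C = 13.695 × 0.03621 L/cmH2O = 0.4959 s.
Fraction remaining = e^(−Te/τ) = e^(−0.79/0.4959) = 0.2033.
Trapped volume = 525.0 × 0.2033 = 106.73 mL.

107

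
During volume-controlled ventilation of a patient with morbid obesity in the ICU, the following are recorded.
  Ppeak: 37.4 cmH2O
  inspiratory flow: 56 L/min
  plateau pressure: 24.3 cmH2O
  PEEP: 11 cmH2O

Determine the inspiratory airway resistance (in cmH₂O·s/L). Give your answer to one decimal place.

Flow: 56 L/min ÷ 60 = 0.9333 L/s.
Raw = (PIP − Pplat) / flow = (37.4 − 24.3) / 0.9333 = 13.1 / 0.9333 = 14.036 cmH2O·s/L.

14.0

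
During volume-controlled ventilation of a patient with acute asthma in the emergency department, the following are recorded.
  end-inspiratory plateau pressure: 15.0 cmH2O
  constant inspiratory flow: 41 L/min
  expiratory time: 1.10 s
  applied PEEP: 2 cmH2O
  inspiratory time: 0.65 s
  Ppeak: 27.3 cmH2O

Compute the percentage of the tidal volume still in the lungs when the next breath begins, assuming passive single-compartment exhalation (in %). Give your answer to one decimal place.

Flow: 41 L/min ÷ 60 = 0.6833 L/s.
Vt = flow × Ti = 0.6833 L/s × 0.65 s × 1000 mL/L = 444.15 mL.
R = (PIP − Pplat)/V̇ = (27.3 − 15.0) / 0.6833 = 12.3/0.6833 = 18.001 cmH2O·s/L.
C = Vt/(Pplat − PEEP) = 444.15 / (15.0 − 2) = 444.15/13.0 = 34.165 mL/cmH2O.
τ = R × C = 18.001 × 0.03417 L/cmH2O = 0.6151 s.
Fraction remaining at end-expiration = e^(−Te/τ) = e^(−1.10/0.6151) = 0.1672 → 16.72%.

16.7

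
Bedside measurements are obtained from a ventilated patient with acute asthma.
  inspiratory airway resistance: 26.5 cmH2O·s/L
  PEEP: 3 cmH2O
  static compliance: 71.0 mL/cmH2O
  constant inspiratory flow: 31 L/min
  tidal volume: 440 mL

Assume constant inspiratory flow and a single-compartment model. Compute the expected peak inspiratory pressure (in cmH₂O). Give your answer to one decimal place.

22.9

Flow: 31 L/min ÷ 60 = 0.5167 L/s.
Equation of motion (constant flow): PIP = Vt/C + R·V̇ + PEEP.
PIP = 440/71.0 + 26.5×0.5167 + 3 = 6.197 + 13.693 + 3 = 22.89 cmH2O.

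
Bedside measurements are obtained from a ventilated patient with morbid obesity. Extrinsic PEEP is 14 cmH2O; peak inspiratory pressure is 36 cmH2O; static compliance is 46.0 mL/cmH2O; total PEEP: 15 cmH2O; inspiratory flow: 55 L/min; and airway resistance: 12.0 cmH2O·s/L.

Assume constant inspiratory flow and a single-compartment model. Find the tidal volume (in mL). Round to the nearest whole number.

Flow: 55 L/min ÷ 60 = 0.9167 L/s.
Total PEEP = 15 cmH2O (set 14 + intrinsic 1); this is the baseline alveolar pressure.
Equation of motion (constant flow): PIP = Vt/C + R·V̇ + PEEP.
Vt/C = PIP − R·V̇ − PEEP = 36 − 11.0 − 15 = 10.0 cmH2O.
Vt = C × 10.0 = 46.0 × 10.0 = 460.0 mL.

460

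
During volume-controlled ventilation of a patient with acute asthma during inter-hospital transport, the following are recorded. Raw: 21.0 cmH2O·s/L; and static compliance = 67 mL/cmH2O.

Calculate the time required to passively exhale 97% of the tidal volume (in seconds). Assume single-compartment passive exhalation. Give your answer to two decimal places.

4.93

τ = R × C = 21.0 × 67 mL/cmH2O = 21.0 × 0.067 L/cmH2O = 1.407 s.
Exhaled fraction f = 1 − e^(−t/τ) → t = −τ·ln(1 − f) = −1.407·ln(0.03) = 4.934 s.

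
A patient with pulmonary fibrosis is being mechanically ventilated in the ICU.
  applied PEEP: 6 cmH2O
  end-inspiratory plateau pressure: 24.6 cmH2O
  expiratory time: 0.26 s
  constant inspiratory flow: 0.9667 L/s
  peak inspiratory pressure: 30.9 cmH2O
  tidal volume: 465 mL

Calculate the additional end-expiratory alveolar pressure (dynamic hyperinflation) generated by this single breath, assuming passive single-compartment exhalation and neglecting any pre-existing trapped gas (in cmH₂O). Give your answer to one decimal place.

R = (PIP − Pplat)/V̇ = (30.9 − 24.6) / 0.9667 = 6.3/0.9667 = 6.517 cmH2O·s/L.
C = Vt/(Pplat − PEEP) = 465.0 / (24.6 − 6) = 465.0/18.6 = 25.0 mL/cmH2O.
τ = R × C = 6.517 × 0.025 L/cmH2O = 0.1629 s.
Fraction remaining = e^(−Te/τ) = e^(−0.26/0.1629) = 0.2027; trapped volume = 465.0 × 0.2027 = 94.256 mL.
Additional alveolar pressure from trapping ≈ V_trapped / C = 94.256 / 25.0 = 3.77 cmH2O.

3.8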